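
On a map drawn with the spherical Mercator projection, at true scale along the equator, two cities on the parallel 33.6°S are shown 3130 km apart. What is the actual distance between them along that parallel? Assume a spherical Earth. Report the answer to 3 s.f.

2610 km

The Mercator projection is conformal; its linear scale factor is the same in every direction and equals sec φ = 1/cos φ.
Along the parallel at 33.6°, map distances are exaggerated by k = sec 33.6° = 1.201.
True distance = 3130 / 1.201 = 3130 × cos 33.6° ≈ 2610 km.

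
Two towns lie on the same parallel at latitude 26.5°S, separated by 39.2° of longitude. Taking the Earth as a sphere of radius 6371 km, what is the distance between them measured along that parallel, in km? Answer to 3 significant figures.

Arc length along a parallel = R cos φ · Δλ (with Δλ in radians).
= 6371 × cos 26.5° × (39.2° × π/180) = 6371 × 0.8949 × 0.6842 ≈ 3900 km.

3900 km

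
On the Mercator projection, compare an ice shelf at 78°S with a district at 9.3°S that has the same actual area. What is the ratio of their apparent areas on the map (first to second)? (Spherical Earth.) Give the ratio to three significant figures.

22.5

Mercator is conformal with k = sec φ, so areal scale = k² = sec²φ.
At 78°: sec²(78°) = 1/0.2079² = 23.13.
At 9.3°: sec²(9.3°) = 1/0.9869² = 1.027.
Ratio = 23.13/1.027 = cos²(9.3°)/cos²(78°) ≈ 22.5.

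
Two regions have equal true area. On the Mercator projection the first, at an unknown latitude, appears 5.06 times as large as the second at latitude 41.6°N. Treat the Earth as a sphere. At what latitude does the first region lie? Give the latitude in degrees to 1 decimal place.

70.6°

On Mercator, (apparent₁)/(apparent₂) = sec²φ₁ / sec²φ₂ when true areas are equal.
cos²φ₂ / cos²φ₁ = 5.06  ⇒  cos φ₁ = cos 41.6° / √5.06 = 0.7478/2.249 = 0.3324.
φ₁ = arccos(0.3324) ≈ 70.6°.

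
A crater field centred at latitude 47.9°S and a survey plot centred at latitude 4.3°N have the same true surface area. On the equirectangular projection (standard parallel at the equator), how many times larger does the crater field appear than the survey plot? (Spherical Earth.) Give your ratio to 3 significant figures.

1.49

For the equirectangular projection with φ₀ = 0 (plate carrée), h = 1 along meridians and k = sec φ along parallels.
Areal scale at 47.9°: h·k = 1.000 × 1.492 = 1.492.
Areal scale at 4.3°: h·k = 1.000 × 1.003 = 1.003.
Ratio = 1.492/1.003 ≈ 1.49.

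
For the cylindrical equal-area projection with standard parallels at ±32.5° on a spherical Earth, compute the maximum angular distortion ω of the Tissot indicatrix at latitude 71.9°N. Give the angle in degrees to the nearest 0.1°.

99.1°

A cylindrical equal-area projection with standard parallel φ₀ has meridian scale h = cos φ / cos φ₀ and parallel scale k = cos φ₀ / cos φ (so areas are preserved, h·k = 1).
At 71.9°: h = 0.3684, k = 2.715; principal scales a = 2.715, b = 0.3684.
sin(ω/2) = (a − b)/(a + b) = 2.346/3.083 = 0.7610, so ω = 2 arcsin(0.7610) ≈ 99.1°.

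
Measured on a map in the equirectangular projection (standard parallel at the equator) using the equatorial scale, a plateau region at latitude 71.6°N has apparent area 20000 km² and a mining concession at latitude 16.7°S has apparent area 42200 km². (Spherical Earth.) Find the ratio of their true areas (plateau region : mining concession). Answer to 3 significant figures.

Plate carrée has h = 1 and k = sec φ, giving areal scale sec φ; true area = (apparent area) · cos φ.
True area of plateau region: 20000 × cos(71.6°) = 20000 × 0.3156 = 6313 km².
True area of mining concession: 42200 × cos(16.7°) = 42200 × 0.9578 = 40420 km².
Ratio = 6313 / 40420 ≈ 0.156.

0.156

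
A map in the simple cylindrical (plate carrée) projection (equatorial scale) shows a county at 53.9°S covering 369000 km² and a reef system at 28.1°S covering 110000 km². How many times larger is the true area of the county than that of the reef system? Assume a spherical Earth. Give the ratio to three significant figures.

Plate carrée has h = 1 and k = sec φ, giving areal scale sec φ; true area = (apparent area) · cos φ.
True area of county: 369000 × cos(53.9°) = 369000 × 0.5892 = 217400 km².
True area of reef system: 110000 × cos(28.1°) = 110000 × 0.8821 = 97030 km².
Ratio = 217400 / 97030 ≈ 2.24.

2.24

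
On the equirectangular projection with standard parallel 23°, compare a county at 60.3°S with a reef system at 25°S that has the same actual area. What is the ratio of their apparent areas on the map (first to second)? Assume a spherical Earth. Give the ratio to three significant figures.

1.83

With standard parallel φ₀ = 23°, the equirectangular projection gives x = Rλ cos φ₀, y = Rφ, so h = 1 and k = cos 23° / cos φ.
Areal scale at 60.3°: h·k = 1.000 × 1.858 = 1.858.
Areal scale at 25°: h·k = 1.000 × 1.016 = 1.016.
Ratio = 1.858/1.016 ≈ 1.83.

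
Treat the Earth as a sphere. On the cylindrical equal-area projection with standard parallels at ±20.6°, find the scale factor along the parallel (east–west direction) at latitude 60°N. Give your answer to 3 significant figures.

A cylindrical equal-area projection with standard parallel φ₀ has meridian scale h = cos φ / cos φ₀ and parallel scale k = cos φ₀ / cos φ (so areas are preserved, h·k = 1).
k = cos 20.6° / cos 60° = 0.9361/0.5000 = 1.872.

1.87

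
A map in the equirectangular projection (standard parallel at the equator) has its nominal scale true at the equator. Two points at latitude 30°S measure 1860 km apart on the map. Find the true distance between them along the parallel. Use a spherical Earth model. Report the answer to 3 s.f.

1610 km

In the plate carrée (x = Rλ, y = Rφ), meridians are true-scale (h = 1) and parallels are stretched by k = sec φ.
Along the parallel at 30°, map distances are exaggerated by k = sec 30° = 1.155.
True distance = 1860 / 1.155 = 1860 × cos 30° ≈ 1610 km.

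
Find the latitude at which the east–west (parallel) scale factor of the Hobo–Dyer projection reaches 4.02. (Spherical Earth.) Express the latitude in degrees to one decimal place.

Hobo–Dyer is a cylindrical equal-area projection with standard parallels at ±37.5°. A cylindrical equal-area projection with standard parallel φ₀ has meridian scale h = cos φ / cos φ₀ and parallel scale k = cos φ₀ / cos φ (so areas are preserved, h·k = 1).
k = cos φ₀ / cos φ = 4.02  ⇒  cos φ = cos 37.5° / 4.02 = 0.1974.
φ = arccos(0.1974) ≈ 78.6°.

78.6°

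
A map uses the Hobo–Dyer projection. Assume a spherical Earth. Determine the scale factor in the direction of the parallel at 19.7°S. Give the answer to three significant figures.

0.843

The Hobo–Dyer projection is cylindrical equal-area with φ₀ = 37.5°. Cylindrical equal-area (φ₀ = 37.5°): h = cos φ / cos 37.5° along meridians, k = cos 37.5° / cos φ along parallels; h·k = 1.
k = cos 37.5° / cos 19.7° = 0.7934/0.9415 = 0.8427.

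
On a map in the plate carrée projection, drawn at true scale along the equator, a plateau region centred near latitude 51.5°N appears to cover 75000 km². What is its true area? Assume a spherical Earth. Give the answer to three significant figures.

46700 km²

In the plate carrée (x = Rλ, y = Rφ), meridians are true-scale (h = 1) and parallels are stretched by k = sec φ.
Areal scale = h·k = 1 × sec φ; at 51.5°, h = 1.000, k = 1.606, so h·k = 1.606.
True area = apparent / (areal scale) = 75000 / 1.606 ≈ 46700 km².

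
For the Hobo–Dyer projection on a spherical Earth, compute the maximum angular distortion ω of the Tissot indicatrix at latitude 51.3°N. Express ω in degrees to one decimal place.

Hobo–Dyer is a cylindrical equal-area projection with standard parallels at ±37.5°. For cylindrical equal-area with standard parallel φ₀, h = cos φ / cos φ₀ and k = cos φ₀ / cos φ, so h·k = 1.
At 51.3°: h = 0.7881, k = 1.269; principal scales a = 1.269, b = 0.7881.
sin(ω/2) = (a − b)/(a + b) = 0.4808/2.057 = 0.2337, so ω = 2 arcsin(0.2337) ≈ 27.0°.

27.0°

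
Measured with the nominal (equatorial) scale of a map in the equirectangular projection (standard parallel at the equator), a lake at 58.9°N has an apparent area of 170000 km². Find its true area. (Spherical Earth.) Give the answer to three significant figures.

In the plate carrée (x = Rλ, y = Rφ), meridians are true-scale (h = 1) and parallels are stretched by k = sec φ.
Areal scale = h·k = 1 × sec φ; at 58.9°, h = 1.000, k = 1.936, so h·k = 1.936.
True area = apparent / (areal scale) = 170000 / 1.936 ≈ 87800 km².

87800 km²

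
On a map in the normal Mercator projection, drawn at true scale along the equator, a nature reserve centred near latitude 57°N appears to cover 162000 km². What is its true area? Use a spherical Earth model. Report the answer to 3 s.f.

48100 km²

Mercator is conformal, so the point scale is isotropic: h = k = sec φ = 1/cos φ.
Areal scale = k² = sec²φ = 1/cos²(57°) = 1/0.5446² = 3.371.
True area = apparent / (areal scale) = 162000 / 3.371 ≈ 48100 km².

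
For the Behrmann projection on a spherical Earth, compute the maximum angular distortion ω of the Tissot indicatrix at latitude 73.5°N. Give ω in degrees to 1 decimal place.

The Behrmann projection is cylindrical equal-area with φ₀ = 30°. For cylindrical equal-area with standard parallel φ₀, h = cos φ / cos φ₀ and k = cos φ₀ / cos φ, so h·k = 1.
At 73.5°: h = 0.3280, k = 3.049; principal scales a = 3.049, b = 0.3280.
sin(ω/2) = (a − b)/(a + b) = 2.721/3.377 = 0.8058, so ω = 2 arcsin(0.8058) ≈ 107.4°.

107.4°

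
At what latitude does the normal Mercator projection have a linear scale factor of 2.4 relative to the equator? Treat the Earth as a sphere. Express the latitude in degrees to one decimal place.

Mercator scale is k = sec φ = 1/cos φ.
1/cos φ = 2.4  ⇒  cos φ = 0.4167  ⇒  φ = arccos(0.4167) ≈ 65.4°.

65.4°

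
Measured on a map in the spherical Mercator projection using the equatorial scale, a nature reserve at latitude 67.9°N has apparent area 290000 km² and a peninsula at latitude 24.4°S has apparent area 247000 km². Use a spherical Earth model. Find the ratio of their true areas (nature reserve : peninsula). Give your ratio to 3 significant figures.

On Mercator the areal scale is sec²φ, so true area = apparent × cos²φ.
True area of nature reserve: 290000 × cos²(67.9°) = 290000 × 0.1415 = 41050 km².
True area of peninsula: 247000 × cos²(24.4°) = 247000 × 0.8293 = 204800 km².
Ratio = 41050 / 204800 ≈ 0.200.

0.200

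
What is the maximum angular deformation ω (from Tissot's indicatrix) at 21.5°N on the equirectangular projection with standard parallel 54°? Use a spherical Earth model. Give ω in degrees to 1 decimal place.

26.1°

With standard parallel φ₀ = 54°, the equirectangular projection gives x = Rλ cos φ₀, y = Rφ, so h = 1 and k = cos 54° / cos φ.
At 21.5°: h = 1.000, k = 0.6317; principal scales a = 1.000, b = 0.6317.
sin(ω/2) = (a − b)/(a + b) = 0.3683/1.632 = 0.2257, so ω = 2 arcsin(0.2257) ≈ 26.1°.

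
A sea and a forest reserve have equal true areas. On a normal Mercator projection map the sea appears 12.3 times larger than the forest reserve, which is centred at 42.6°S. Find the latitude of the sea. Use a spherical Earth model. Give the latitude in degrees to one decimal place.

For equal true areas on Mercator, apparent areas scale as sec²φ, so the ratio is cos²φ₂ / cos²φ₁.
cos²φ₂ / cos²φ₁ = 12.3  ⇒  cos φ₁ = cos 42.6° / √12.3 = 0.7361/3.507 = 0.2099.
φ₁ = arccos(0.2099) ≈ 77.9°.

77.9°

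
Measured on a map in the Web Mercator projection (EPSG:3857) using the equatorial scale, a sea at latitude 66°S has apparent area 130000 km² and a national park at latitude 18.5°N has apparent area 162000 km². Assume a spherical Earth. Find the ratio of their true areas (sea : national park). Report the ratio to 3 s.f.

0.148

On Mercator the areal scale is sec²φ, so true area = apparent × cos²φ.
True area of sea: 130000 × cos²(66°) = 130000 × 0.1654 = 21510 km².
True area of national park: 162000 × cos²(18.5°) = 162000 × 0.8993 = 145700 km².
Ratio = 21510 / 145700 ≈ 0.148.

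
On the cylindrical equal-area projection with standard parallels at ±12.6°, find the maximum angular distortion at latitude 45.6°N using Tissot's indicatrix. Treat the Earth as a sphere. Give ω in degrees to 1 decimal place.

37.4°

A cylindrical equal-area projection with standard parallel φ₀ has meridian scale h = cos φ / cos φ₀ and parallel scale k = cos φ₀ / cos φ (so areas are preserved, h·k = 1).
At 45.6°: h = 0.7169, k = 1.395; principal scales a = 1.395, b = 0.7169.
sin(ω/2) = (a − b)/(a + b) = 0.6779/2.112 = 0.3210, so ω = 2 arcsin(0.3210) ≈ 37.4°.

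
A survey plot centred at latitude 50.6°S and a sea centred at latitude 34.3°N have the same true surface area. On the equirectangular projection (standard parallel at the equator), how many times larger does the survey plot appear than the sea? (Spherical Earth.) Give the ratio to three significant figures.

1.30

Plate carrée maps x = Rλ, y = Rφ. The meridian scale is h = 1 and the parallel scale is k = 1/cos φ = sec φ.
Areal scale at 50.6°: h·k = 1.000 × 1.575 = 1.575.
Areal scale at 34.3°: h·k = 1.000 × 1.211 = 1.211.
Ratio = 1.575/1.211 ≈ 1.30.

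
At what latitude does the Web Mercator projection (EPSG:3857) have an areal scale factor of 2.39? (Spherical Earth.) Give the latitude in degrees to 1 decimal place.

Mercator areal scale is sec²φ.
sec²φ = 2.39  ⇒  cos²φ = 0.4184  ⇒  cos φ = 0.6468.
φ = arccos(0.6468) ≈ 49.7°.

49.7°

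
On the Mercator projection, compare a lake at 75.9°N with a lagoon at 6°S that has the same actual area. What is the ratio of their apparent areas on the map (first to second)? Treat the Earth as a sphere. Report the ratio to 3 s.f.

16.7

On Mercator, area is exaggerated by sec²φ = 1/cos²φ.
At 75.9°: sec²(75.9°) = 1/0.2436² = 16.85.
At 6°: sec²(6°) = 1/0.9945² = 1.011.
Ratio = 16.85/1.011 = cos²(6°)/cos²(75.9°) ≈ 16.7.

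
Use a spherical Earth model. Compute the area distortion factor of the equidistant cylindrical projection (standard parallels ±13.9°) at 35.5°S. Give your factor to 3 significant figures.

1.19

With standard parallel φ₀ = 13.9°, the equirectangular projection gives x = Rλ cos φ₀, y = Rφ, so h = 1 and k = cos 13.9° / cos φ.
Areal scale = h·k = 1 × cos φ₀ / cos φ; at 35.5°, h = 1.000, k = 1.192, so h·k = 1.192.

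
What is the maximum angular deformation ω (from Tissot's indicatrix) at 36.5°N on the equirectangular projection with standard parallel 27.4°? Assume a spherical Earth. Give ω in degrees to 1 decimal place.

5.7°

In the equirectangular projection with standard parallel φ₀ = 27.4° (x = Rλ cos φ₀, y = Rφ), meridians are true-scale (h = 1) and the parallel scale is k = cos φ₀ / cos φ.
At 36.5°: h = 1.000, k = 1.104; principal scales a = 1.104, b = 1.000.
sin(ω/2) = (a − b)/(a + b) = 0.1044/2.104 = 0.04963, so ω = 2 arcsin(0.04963) ≈ 5.7°.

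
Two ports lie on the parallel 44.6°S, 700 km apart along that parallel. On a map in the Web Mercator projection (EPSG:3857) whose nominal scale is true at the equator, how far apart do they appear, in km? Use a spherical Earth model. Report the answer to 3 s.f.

983 km

Mercator is conformal, so the point scale is isotropic: h = k = sec φ = 1/cos φ.
Along the parallel, k = sec 44.6° = 1/0.7120 = 1.404.
Map distance = 700 × 1.404 ≈ 983 km.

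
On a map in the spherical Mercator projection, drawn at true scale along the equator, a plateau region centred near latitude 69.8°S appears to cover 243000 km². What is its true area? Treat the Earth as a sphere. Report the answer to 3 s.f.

Mercator is conformal, so the point scale is isotropic: h = k = sec φ = 1/cos φ.
Areal scale = k² = sec²φ = 1/cos²(69.8°) = 1/0.3453² = 8.387.
True area = apparent / (areal scale) = 243000 / 8.387 ≈ 29000 km².

29000 km²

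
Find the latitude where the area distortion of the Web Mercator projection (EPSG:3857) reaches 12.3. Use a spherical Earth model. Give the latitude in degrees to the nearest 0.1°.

73.4°

Mercator areal scale is sec²φ.
sec²φ = 12.3  ⇒  cos²φ = 0.08130  ⇒  cos φ = 0.2851.
φ = arccos(0.2851) ≈ 73.4°.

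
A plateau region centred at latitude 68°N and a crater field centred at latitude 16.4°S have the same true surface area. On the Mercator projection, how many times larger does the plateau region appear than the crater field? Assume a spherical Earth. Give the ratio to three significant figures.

On Mercator, area is exaggerated by sec²φ = 1/cos²φ.
At 68°: sec²(68°) = 1/0.3746² = 7.126.
At 16.4°: sec²(16.4°) = 1/0.9593² = 1.087.
Ratio = 7.126/1.087 = cos²(16.4°)/cos²(68°) ≈ 6.56.

6.56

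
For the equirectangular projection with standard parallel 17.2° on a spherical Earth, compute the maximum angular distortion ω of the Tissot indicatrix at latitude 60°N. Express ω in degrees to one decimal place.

36.5°

In the equirectangular projection with standard parallel φ₀ = 17.2° (x = Rλ cos φ₀, y = Rφ), meridians are true-scale (h = 1) and the parallel scale is k = cos φ₀ / cos φ.
At 60°: h = 1.000, k = 1.911; principal scales a = 1.911, b = 1.000.
sin(ω/2) = (a − b)/(a + b) = 0.9106/2.911 = 0.3128, so ω = 2 arcsin(0.3128) ≈ 36.5°.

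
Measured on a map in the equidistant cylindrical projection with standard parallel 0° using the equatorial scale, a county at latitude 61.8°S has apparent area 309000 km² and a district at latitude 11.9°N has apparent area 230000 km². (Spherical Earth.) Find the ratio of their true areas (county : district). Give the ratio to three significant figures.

Plate carrée has h = 1 and k = sec φ, giving areal scale sec φ; true area = (apparent area) · cos φ.
True area of county: 309000 × cos(61.8°) = 309000 × 0.4726 = 146000 km².
True area of district: 230000 × cos(11.9°) = 230000 × 0.9785 = 225100 km².
Ratio = 146000 / 225100 ≈ 0.649.

0.649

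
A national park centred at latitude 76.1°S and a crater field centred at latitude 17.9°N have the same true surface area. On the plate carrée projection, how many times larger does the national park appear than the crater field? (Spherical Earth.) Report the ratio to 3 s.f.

Plate carrée maps x = Rλ, y = Rφ. The meridian scale is h = 1 and the parallel scale is k = 1/cos φ = sec φ.
Areal scale at 76.1°: h·k = 1.000 × 4.163 = 4.163.
Areal scale at 17.9°: h·k = 1.000 × 1.051 = 1.051.
Ratio = 4.163/1.051 ≈ 3.96.

3.96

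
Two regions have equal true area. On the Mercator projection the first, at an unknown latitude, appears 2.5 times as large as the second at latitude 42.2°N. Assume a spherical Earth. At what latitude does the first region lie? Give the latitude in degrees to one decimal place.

62.1°

For equal true areas on Mercator, apparent areas scale as sec²φ, so the ratio is cos²φ₂ / cos²φ₁.
cos²φ₂ / cos²φ₁ = 2.5  ⇒  cos φ₁ = cos 42.2° / √2.5 = 0.7408/1.581 = 0.4685.
φ₁ = arccos(0.4685) ≈ 62.1°.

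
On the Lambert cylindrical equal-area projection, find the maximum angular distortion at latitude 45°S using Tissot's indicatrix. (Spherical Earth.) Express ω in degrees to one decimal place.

The Lambert cylindrical equal-area projection is the cylindrical equal-area projection with its standard parallel at the equator (φ₀ = 0). For cylindrical equal-area with standard parallel φ₀, h = cos φ / cos φ₀ and k = cos φ₀ / cos φ, so h·k = 1.
At 45°: h = 0.7071, k = 1.414; principal scales a = 1.414, b = 0.7071.
sin(ω/2) = (a − b)/(a + b) = 0.7071/2.121 = 0.3333, so ω = 2 arcsin(0.3333) ≈ 38.9°.

38.9°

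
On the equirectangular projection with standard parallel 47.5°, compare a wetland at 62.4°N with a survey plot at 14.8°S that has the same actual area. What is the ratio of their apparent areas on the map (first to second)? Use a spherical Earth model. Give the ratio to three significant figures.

In the equirectangular projection with standard parallel φ₀ = 47.5° (x = Rλ cos φ₀, y = Rφ), meridians are true-scale (h = 1) and the parallel scale is k = cos φ₀ / cos φ.
Areal scale at 62.4°: h·k = 1.000 × 1.458 = 1.458.
Areal scale at 14.8°: h·k = 1.000 × 0.6988 = 0.6988.
Ratio = 1.458/0.6988 ≈ 2.09.

2.09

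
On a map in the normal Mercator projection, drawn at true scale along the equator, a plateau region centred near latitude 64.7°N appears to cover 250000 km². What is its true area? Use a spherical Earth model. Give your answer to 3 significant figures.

The Mercator projection is conformal; its linear scale factor is the same in every direction and equals sec φ = 1/cos φ.
Areal scale = k² = sec²φ = 1/cos²(64.7°) = 1/0.4274² = 5.475.
True area = apparent / (areal scale) = 250000 / 5.475 ≈ 45700 km².

45700 km²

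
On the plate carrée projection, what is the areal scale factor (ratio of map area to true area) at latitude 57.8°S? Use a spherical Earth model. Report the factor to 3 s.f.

Plate carrée maps x = Rλ, y = Rφ. The meridian scale is h = 1 and the parallel scale is k = 1/cos φ = sec φ.
Areal scale = h·k = 1 × sec φ; at 57.8°, h = 1.000, k = 1.877, so h·k = 1.877.

1.88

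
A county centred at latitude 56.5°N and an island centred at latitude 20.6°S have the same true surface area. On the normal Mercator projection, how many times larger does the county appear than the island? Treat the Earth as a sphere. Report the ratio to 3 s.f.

2.88

On Mercator, area is exaggerated by sec²φ = 1/cos²φ.
At 56.5°: sec²(56.5°) = 1/0.5519² = 3.283.
At 20.6°: sec²(20.6°) = 1/0.9361² = 1.141.
Ratio = 3.283/1.141 = cos²(20.6°)/cos²(56.5°) ≈ 2.88.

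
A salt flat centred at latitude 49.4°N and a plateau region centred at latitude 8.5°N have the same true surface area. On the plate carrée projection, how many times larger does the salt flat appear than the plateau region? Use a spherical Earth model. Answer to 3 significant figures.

Plate carrée maps x = Rλ, y = Rφ. The meridian scale is h = 1 and the parallel scale is k = 1/cos φ = sec φ.
Areal scale at 49.4°: h·k = 1.000 × 1.537 = 1.537.
Areal scale at 8.5°: h·k = 1.000 × 1.011 = 1.011.
Ratio = 1.537/1.011 ≈ 1.52.

1.52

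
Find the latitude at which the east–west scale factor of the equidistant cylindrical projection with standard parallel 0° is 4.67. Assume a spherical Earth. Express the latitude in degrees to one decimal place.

77.6°

Plate carrée: h = 1, k = sec φ along parallels.
sec φ = 4.67  ⇒  cos φ = 0.2141  ⇒  φ ≈ 77.6°.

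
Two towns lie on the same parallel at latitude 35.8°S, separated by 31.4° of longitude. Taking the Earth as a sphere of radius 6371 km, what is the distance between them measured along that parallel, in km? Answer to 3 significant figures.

2830 km

Arc length along a parallel = R cos φ · Δλ (with Δλ in radians).
= 6371 × cos 35.8° × (31.4° × π/180) = 6371 × 0.8111 × 0.5480 ≈ 2830 km.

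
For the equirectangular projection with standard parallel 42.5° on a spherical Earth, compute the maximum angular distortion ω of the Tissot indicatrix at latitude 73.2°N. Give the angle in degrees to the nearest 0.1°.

51.8°

In the equirectangular projection with standard parallel φ₀ = 42.5° (x = Rλ cos φ₀, y = Rφ), meridians are true-scale (h = 1) and the parallel scale is k = cos φ₀ / cos φ.
At 73.2°: h = 1.000, k = 2.551; principal scales a = 2.551, b = 1.000.
sin(ω/2) = (a − b)/(a + b) = 1.551/3.551 = 0.4368, so ω = 2 arcsin(0.4368) ≈ 51.8°.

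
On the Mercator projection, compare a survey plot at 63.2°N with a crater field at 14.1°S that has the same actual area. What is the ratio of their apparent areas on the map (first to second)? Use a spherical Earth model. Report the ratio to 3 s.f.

4.63

Mercator is conformal with k = sec φ, so areal scale = k² = sec²φ.
At 63.2°: sec²(63.2°) = 1/0.4509² = 4.919.
At 14.1°: sec²(14.1°) = 1/0.9699² = 1.063.
Ratio = 4.919/1.063 = cos²(14.1°)/cos²(63.2°) ≈ 4.63.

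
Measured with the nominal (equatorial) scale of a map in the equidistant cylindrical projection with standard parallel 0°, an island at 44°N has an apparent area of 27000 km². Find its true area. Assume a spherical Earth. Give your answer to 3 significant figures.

19400 km²

In the plate carrée (x = Rλ, y = Rφ), meridians are true-scale (h = 1) and parallels are stretched by k = sec φ.
Areal scale = h·k = 1 × sec φ; at 44°, h = 1.000, k = 1.390, so h·k = 1.390.
True area = apparent / (areal scale) = 27000 / 1.390 ≈ 19400 km².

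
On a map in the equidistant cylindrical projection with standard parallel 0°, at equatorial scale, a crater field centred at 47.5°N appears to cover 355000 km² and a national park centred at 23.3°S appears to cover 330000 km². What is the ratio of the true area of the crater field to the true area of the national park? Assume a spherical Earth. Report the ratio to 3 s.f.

Plate carrée has h = 1 and k = sec φ, giving areal scale sec φ; true area = (apparent area) · cos φ.
True area of crater field: 355000 × cos(47.5°) = 355000 × 0.6756 = 239800 km².
True area of national park: 330000 × cos(23.3°) = 330000 × 0.9184 = 303100 km².
Ratio = 239800 / 303100 ≈ 0.791.

0.791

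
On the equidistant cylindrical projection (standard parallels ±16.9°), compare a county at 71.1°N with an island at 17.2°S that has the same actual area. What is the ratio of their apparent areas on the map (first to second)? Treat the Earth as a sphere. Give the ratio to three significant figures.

In the equirectangular projection with standard parallel φ₀ = 16.9° (x = Rλ cos φ₀, y = Rφ), meridians are true-scale (h = 1) and the parallel scale is k = cos φ₀ / cos φ.
Areal scale at 71.1°: h·k = 1.000 × 2.954 = 2.954.
Areal scale at 17.2°: h·k = 1.000 × 1.002 = 1.002.
Ratio = 2.954/1.002 ≈ 2.95.

2.95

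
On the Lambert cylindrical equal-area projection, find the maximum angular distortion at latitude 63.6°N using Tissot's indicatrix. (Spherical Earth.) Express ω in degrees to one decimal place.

The Lambert cylindrical equal-area projection is the cylindrical equal-area projection with its standard parallel at the equator (φ₀ = 0). For cylindrical equal-area with standard parallel φ₀, h = cos φ / cos φ₀ and k = cos φ₀ / cos φ, so h·k = 1.
At 63.6°: h = 0.4446, k = 2.249; principal scales a = 2.249, b = 0.4446.
sin(ω/2) = (a − b)/(a + b) = 1.804/2.694 = 0.6699, so ω = 2 arcsin(0.6699) ≈ 84.1°.

84.1°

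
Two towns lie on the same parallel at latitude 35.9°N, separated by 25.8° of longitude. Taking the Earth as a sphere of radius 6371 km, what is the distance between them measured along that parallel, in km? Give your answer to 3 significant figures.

Arc length along a parallel = R cos φ · Δλ (with Δλ in radians).
= 6371 × cos 35.9° × (25.8° × π/180) = 6371 × 0.8100 × 0.4503 ≈ 2320 km.

2320 km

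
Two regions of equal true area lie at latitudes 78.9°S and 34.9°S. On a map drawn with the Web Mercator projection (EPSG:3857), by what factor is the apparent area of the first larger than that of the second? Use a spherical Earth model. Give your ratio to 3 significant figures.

18.1

Mercator is conformal with k = sec φ, so areal scale = k² = sec²φ.
At 78.9°: sec²(78.9°) = 1/0.1925² = 26.98.
At 34.9°: sec²(34.9°) = 1/0.8202² = 1.487.
Ratio = 26.98/1.487 = cos²(34.9°)/cos²(78.9°) ≈ 18.1.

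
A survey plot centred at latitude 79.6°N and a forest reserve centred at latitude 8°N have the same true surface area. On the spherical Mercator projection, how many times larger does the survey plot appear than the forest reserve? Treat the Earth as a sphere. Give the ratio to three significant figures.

Mercator areal scale is sec²φ.
At 79.6°: sec²(79.6°) = 1/0.1805² = 30.69.
At 8°: sec²(8°) = 1/0.9903² = 1.020.
Ratio = 30.69/1.020 = cos²(8°)/cos²(79.6°) ≈ 30.1.

30.1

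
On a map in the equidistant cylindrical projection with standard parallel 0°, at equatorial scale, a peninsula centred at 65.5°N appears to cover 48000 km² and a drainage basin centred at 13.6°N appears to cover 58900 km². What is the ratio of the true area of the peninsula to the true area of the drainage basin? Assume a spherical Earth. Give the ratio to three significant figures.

0.348

On the plate carrée, areal scale = h·k = 1 × sec φ, so true area = apparent × cos φ.
True area of peninsula: 48000 × cos(65.5°) = 48000 × 0.4147 = 19910 km².
True area of drainage basin: 58900 × cos(13.6°) = 58900 × 0.9720 = 57250 km².
Ratio = 19910 / 57250 ≈ 0.348.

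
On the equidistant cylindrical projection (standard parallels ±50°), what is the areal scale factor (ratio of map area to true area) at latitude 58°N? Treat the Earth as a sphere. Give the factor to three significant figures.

With standard parallel φ₀ = 50°, the equirectangular projection gives x = Rλ cos φ₀, y = Rφ, so h = 1 and k = cos 50° / cos φ.
Areal scale = h·k = 1 × cos φ₀ / cos φ; at 58°, h = 1.000, k = 1.213, so h·k = 1.213.

1.21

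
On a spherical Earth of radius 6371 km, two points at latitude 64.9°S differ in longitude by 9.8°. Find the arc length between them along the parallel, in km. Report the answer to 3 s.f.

Arc length along a parallel = R cos φ · Δλ (with Δλ in radians).
= 6371 × cos 64.9° × (9.8° × π/180) = 6371 × 0.4242 × 0.1710 ≈ 462 km.

462 km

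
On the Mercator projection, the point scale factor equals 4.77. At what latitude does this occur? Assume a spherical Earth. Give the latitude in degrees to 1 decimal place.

Mercator scale is k = sec φ = 1/cos φ.
1/cos φ = 4.77  ⇒  cos φ = 0.2096  ⇒  φ = arccos(0.2096) ≈ 77.9°.

77.9°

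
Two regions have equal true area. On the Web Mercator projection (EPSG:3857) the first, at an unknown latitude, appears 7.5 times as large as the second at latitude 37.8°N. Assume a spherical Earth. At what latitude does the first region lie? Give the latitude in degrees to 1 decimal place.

73.2°

Mercator areal scale is sec²φ, so apparent-area ratio = sec²φ₁ / sec²φ₂ = cos²φ₂ / cos²φ₁.
cos²φ₂ / cos²φ₁ = 7.5  ⇒  cos φ₁ = cos 37.8° / √7.5 = 0.7902/2.739 = 0.2885.
φ₁ = arccos(0.2885) ≈ 73.2°.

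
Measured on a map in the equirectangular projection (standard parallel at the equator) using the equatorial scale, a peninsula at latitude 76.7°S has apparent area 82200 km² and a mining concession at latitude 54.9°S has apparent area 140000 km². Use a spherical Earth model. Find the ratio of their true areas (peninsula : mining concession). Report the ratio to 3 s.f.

On the plate carrée, areal scale = h·k = 1 × sec φ, so true area = apparent × cos φ.
True area of peninsula: 82200 × cos(76.7°) = 82200 × 0.2300 = 18910 km².
True area of mining concession: 140000 × cos(54.9°) = 140000 × 0.5750 = 80500 km².
Ratio = 18910 / 80500 ≈ 0.235.

0.235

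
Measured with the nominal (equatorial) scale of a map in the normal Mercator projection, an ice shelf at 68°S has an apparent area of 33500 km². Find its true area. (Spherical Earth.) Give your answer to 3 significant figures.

For Mercator, h = k = sec φ (a conformal cylindrical projection has a single point scale, 1/cos φ).
Areal scale = k² = sec²φ = 1/cos²(68°) = 1/0.3746² = 7.126.
True area = apparent / (areal scale) = 33500 / 7.126 ≈ 4700 km².

4700 km²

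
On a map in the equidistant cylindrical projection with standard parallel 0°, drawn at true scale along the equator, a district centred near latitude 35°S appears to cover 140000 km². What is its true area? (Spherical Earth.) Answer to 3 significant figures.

For the equirectangular projection with φ₀ = 0 (plate carrée), h = 1 along meridians and k = sec φ along parallels.
Areal scale = h·k = 1 × sec φ; at 35°, h = 1.000, k = 1.221, so h·k = 1.221.
True area = apparent / (areal scale) = 140000 / 1.221 ≈ 115000 km².

115000 km²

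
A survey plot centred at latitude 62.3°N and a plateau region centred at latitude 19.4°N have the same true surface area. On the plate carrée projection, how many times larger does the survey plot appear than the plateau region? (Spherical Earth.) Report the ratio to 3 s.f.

2.03

For the equirectangular projection with φ₀ = 0 (plate carrée), h = 1 along meridians and k = sec φ along parallels.
Areal scale at 62.3°: h·k = 1.000 × 2.151 = 2.151.
Areal scale at 19.4°: h·k = 1.000 × 1.060 = 1.060.
Ratio = 2.151/1.060 ≈ 2.03.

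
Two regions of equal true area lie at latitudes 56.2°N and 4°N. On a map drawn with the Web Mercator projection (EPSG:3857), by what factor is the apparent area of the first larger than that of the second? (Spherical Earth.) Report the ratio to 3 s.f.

3.22

On Mercator, area is exaggerated by sec²φ = 1/cos²φ.
At 56.2°: sec²(56.2°) = 1/0.5563² = 3.231.
At 4°: sec²(4°) = 1/0.9976² = 1.005.
Ratio = 3.231/1.005 = cos²(4°)/cos²(56.2°) ≈ 3.22.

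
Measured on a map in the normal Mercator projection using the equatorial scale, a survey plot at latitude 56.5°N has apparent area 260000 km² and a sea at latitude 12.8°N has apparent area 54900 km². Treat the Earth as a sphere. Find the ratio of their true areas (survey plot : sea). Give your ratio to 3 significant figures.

Mercator's areal exaggeration is sec²φ; hence true area = (apparent area) · cos²φ.
True area of survey plot: 260000 × cos²(56.5°) = 260000 × 0.3046 = 79200 km².
True area of sea: 54900 × cos²(12.8°) = 54900 × 0.9509 = 52210 km².
Ratio = 79200 / 52210 ≈ 1.52.

1.52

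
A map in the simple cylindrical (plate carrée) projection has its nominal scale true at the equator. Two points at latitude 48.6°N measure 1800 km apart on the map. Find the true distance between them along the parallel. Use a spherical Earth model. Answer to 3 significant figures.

For the equirectangular projection with φ₀ = 0 (plate carrée), h = 1 along meridians and k = sec φ along parallels.
Along the parallel at 48.6°, map distances are exaggerated by k = sec 48.6° = 1.512.
True distance = 1800 / 1.512 = 1800 × cos 48.6° ≈ 1190 km.

1190 km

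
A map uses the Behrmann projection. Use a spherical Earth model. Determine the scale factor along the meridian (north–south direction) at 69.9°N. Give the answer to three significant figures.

0.397

Behrmann is a cylindrical equal-area projection with standard parallels at ±30°. For cylindrical equal-area with standard parallel φ₀, h = cos φ / cos φ₀ and k = cos φ₀ / cos φ, so h·k = 1.
h = cos 69.9° / cos 30° = 0.3437/0.8660 = 0.3968.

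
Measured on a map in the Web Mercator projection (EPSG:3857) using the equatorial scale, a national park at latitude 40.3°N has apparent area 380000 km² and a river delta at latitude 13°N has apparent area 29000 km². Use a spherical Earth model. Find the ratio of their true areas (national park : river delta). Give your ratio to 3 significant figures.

8.03

On Mercator the areal scale is sec²φ, so true area = apparent × cos²φ.
True area of national park: 380000 × cos²(40.3°) = 380000 × 0.5817 = 221000 km².
True area of river delta: 29000 × cos²(13°) = 29000 × 0.9494 = 27530 km².
Ratio = 221000 / 27530 ≈ 8.03.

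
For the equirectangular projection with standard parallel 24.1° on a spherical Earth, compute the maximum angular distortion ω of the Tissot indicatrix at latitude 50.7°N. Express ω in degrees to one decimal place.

20.8°

With standard parallel φ₀ = 24.1°, the equirectangular projection gives x = Rλ cos φ₀, y = Rφ, so h = 1 and k = cos 24.1° / cos φ.
At 50.7°: h = 1.000, k = 1.441; principal scales a = 1.441, b = 1.000.
sin(ω/2) = (a − b)/(a + b) = 0.4412/2.441 = 0.1807, so ω = 2 arcsin(0.1807) ≈ 20.8°.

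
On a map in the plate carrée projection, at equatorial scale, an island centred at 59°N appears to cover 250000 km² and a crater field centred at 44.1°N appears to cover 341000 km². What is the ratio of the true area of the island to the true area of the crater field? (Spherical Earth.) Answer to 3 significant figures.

Plate carrée has h = 1 and k = sec φ, giving areal scale sec φ; true area = (apparent area) · cos φ.
True area of island: 250000 × cos(59°) = 250000 × 0.5150 = 128800 km².
True area of crater field: 341000 × cos(44.1°) = 341000 × 0.7181 = 244900 km².
Ratio = 128800 / 244900 ≈ 0.526.

0.526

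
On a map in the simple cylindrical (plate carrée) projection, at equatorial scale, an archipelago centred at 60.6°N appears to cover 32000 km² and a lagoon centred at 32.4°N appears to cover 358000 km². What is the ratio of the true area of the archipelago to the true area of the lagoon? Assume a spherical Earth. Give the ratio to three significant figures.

On the plate carrée, areal scale = h·k = 1 × sec φ, so true area = apparent × cos φ.
True area of archipelago: 32000 × cos(60.6°) = 32000 × 0.4909 = 15710 km².
True area of lagoon: 358000 × cos(32.4°) = 358000 × 0.8443 = 302300 km².
Ratio = 15710 / 302300 ≈ 0.0520.

0.0520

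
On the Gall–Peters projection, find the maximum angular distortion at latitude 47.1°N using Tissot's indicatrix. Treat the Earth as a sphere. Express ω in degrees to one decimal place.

The Gall–Peters projection is cylindrical equal-area with φ₀ = 45°. A cylindrical equal-area projection with standard parallel φ₀ has meridian scale h = cos φ / cos φ₀ and parallel scale k = cos φ₀ / cos φ (so areas are preserved, h·k = 1).
At 47.1°: h = 0.9627, k = 1.039; principal scales a = 1.039, b = 0.9627.
sin(ω/2) = (a − b)/(a + b) = 0.07608/2.001 = 0.03801, so ω = 2 arcsin(0.03801) ≈ 4.4°.

4.4°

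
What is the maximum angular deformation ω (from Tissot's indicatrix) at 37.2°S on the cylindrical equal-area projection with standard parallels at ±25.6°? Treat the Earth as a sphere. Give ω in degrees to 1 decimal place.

A cylindrical equal-area projection with standard parallel φ₀ has meridian scale h = cos φ / cos φ₀ and parallel scale k = cos φ₀ / cos φ (so areas are preserved, h·k = 1).
At 37.2°: h = 0.8832, k = 1.132; principal scales a = 1.132, b = 0.8832.
sin(ω/2) = (a − b)/(a + b) = 0.2490/2.015 = 0.1235, so ω = 2 arcsin(0.1235) ≈ 14.2°.

14.2°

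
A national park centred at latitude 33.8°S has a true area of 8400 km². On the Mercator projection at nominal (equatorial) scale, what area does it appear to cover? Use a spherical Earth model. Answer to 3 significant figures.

12200 km²

Mercator is conformal, so the point scale is isotropic: h = k = sec φ = 1/cos φ.
Areal scale = k² = sec²φ = 1/cos²(33.8°) = 1/0.8310² = 1.448.
Apparent area = 8400 × 1.448 ≈ 12200 km².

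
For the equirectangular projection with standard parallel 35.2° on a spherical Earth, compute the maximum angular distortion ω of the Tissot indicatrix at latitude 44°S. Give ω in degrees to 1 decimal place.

With standard parallel φ₀ = 35.2°, the equirectangular projection gives x = Rλ cos φ₀, y = Rφ, so h = 1 and k = cos 35.2° / cos φ.
At 44°: h = 1.000, k = 1.136; principal scales a = 1.136, b = 1.000.
sin(ω/2) = (a − b)/(a + b) = 0.1360/2.136 = 0.06366, so ω = 2 arcsin(0.06366) ≈ 7.3°.

7.3°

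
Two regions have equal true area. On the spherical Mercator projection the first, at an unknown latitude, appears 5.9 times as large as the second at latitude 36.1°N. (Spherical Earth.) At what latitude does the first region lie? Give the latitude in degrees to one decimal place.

70.6°

For equal true areas on Mercator, apparent areas scale as sec²φ, so the ratio is cos²φ₂ / cos²φ₁.
cos²φ₂ / cos²φ₁ = 5.9  ⇒  cos φ₁ = cos 36.1° / √5.9 = 0.8080/2.429 = 0.3326.
φ₁ = arccos(0.3326) ≈ 70.6°.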